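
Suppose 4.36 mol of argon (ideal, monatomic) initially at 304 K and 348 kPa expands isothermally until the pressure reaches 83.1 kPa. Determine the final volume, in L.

133 L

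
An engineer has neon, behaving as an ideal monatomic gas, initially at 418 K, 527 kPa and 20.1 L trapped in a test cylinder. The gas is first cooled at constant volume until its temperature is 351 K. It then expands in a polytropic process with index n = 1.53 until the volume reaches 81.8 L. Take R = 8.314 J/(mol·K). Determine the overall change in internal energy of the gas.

n = P₁V₁/(RT₁) = 527×20.1/(8.314×418) = 3.05 mol.
Step 1 — Isochoric: V stays 20.1 L; P/T = const ⇒ T₂ = 351 K, P₂ = 443 kPa.
W = 0 (no volume change).
ΔU = nCvΔT = 3.05×12.5×(351−418) = -2550 J.
Q = ΔU = -2550 J.
State after step 1: P = 443 kPa, V = 20.1 L, T = 351 K.
Step 2 — Polytropic n=1.53: T₂ = T₁(V₁/V₂)^(n−1) = 351×(0.246)^0.53 = 167 K; P₂ = P₁(V₁/V₂)^n = 51.7 kPa.
W = (P₁V₁−P₂V₂)/(n−1) = (443×20.1−51.7×81.8)/0.53 = 8810 J.
ΔU = nCvΔT = 3.05×12.5×(167−351) = -7000 J.
Q = ΔU + W = 1810 J.
Net over both steps: W = 8810 J, Q = -741 J, ΔU = -9550 J.

-9550 J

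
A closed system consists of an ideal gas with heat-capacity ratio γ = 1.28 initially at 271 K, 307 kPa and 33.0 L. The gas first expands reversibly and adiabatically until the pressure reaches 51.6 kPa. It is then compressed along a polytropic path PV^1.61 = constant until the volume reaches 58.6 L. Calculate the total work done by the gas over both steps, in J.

4400 J

n = P₁V₁/(RT₁) = 307×33.0/(8.314×271) = 4.50 mol.
Step 1 — Adiabatic: T₂/T₁ = (P₂/P₁)^((γ−1)/γ) ⇒ T₂ = 271×(0.168)^0.219 = 183 K; V₂ = 133 L.
ΔU = nCvΔT = 4.50×29.7×(183−271) = -11700 J.
Q = 0 for an adiabatic process, so W = −ΔU = 11700 J.
State after step 1: P = 51.6 kPa, V = 133 L, T = 183 K.
Step 2 — Polytropic n=1.61: T₂ = T₁(V₁/V₂)^(n−1) = 183×(2.27)^0.61 = 302 K; P₂ = P₁(V₁/V₂)^n = 193 kPa.
W = (P₁V₁−P₂V₂)/(n−1) = (51.6×133−193×58.6)/0.61 = -7290 J.
ΔU = nCvΔT = 4.50×29.7×(302−183) = 15900 J.
Q = ΔU + W = 8590 J.
Net over both steps: W = 4400 J, Q = 8590 J, ΔU = 4190 J.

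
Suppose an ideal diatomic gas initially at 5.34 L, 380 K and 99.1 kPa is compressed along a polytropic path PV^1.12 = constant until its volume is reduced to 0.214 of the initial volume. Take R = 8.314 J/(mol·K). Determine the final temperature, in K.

Polytropic n=1.12: T₂ = T₁(V₁/V₂)^(n−1) = 380×(4.67)^0.12 = 457 K; P₂ = P₁(V₁/V₂)^n = 557 kPa.

457 K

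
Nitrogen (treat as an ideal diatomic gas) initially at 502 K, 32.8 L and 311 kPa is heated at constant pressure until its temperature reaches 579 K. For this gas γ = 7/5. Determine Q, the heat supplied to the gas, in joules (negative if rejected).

n = P₁V₁/(RT₁) = 311×32.8/(8.314×502) = 2.44 mol.
Isobaric: P stays 311 kPa; V/T = const ⇒ T₂ = 579 K, V₂ = 37.8 L.
W = PΔV = 311×(37.8−32.8) kPa·L = 1560 J.
ΔU = nCvΔT = 2.44×20.8×(579−502) = 3910 J.
Q = ΔU + W = nCpΔT = 5480 J.

5480 J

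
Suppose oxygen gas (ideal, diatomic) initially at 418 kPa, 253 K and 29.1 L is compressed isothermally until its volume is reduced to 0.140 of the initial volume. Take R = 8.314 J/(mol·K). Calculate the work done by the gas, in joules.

-23900 J

n = P₁V₁/(RT₁) = 418×29.1/(8.314×253) = 5.78 mol.
Isothermal: T stays 253 K; PV = const ⇒ V₂ = 4.07 L, P₂ = 2990 kPa.
W = nRT ln(V₂/V₁) = 5.78×8.314×253×ln(0.140) = -23900 J.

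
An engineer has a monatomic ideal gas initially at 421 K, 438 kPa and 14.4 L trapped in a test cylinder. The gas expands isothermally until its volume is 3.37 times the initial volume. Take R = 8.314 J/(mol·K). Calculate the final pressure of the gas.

Isothermal: T stays 421 K; PV = const ⇒ V₂ = 48.5 L, P₂ = 130 kPa.

130 kPa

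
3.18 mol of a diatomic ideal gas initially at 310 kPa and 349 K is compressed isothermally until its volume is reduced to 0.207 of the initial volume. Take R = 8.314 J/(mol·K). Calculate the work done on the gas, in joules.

14500 J

V₁ = nRT₁/P₁ = 3.18×8.314×349/310 = 29.8 L.
Isothermal: T stays 349 K; PV = const ⇒ V₂ = 6.16 L, P₂ = 1500 kPa.
W = nRT ln(V₂/V₁) = 3.18×8.314×349×ln(0.207) = -14500 J.
Work done on the gas = −W_by = 14500 J.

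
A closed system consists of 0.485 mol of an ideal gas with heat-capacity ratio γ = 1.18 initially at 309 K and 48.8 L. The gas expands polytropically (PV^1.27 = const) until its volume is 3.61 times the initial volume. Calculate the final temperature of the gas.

218 K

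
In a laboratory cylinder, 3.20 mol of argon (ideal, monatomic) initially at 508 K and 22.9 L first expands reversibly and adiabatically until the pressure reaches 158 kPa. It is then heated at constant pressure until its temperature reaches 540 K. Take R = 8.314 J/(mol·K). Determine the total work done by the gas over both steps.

14700 J

P₁ = nRT₁/V₁ = 3.20×8.314×508/22.9 = 590 kPa.
Step 1 — Adiabatic: T₂/T₁ = (P₂/P₁)^((γ−1)/γ) ⇒ T₂ = 508×(0.268)^0.400 = 300 K; V₂ = 50.5 L.
ΔU = nCvΔT = 3.20×12.5×(300−508) = -8310 J.
Q = 0 for an adiabatic process, so W = −ΔU = 8310 J.
State after step 1: P = 158 kPa, V = 50.5 L, T = 300 K.
Step 2 — Isobaric: P stays 158 kPa; V/T = const ⇒ T₂ = 540 K, V₂ = 90.9 L.
W = PΔV = 158×(90.9−50.5) kPa·L = 6390 J.
ΔU = nCvΔT = 3.20×12.5×(540−300) = 9580 J.
Q = ΔU + W = nCpΔT = 16000 J.
Net over both steps: W = 14700 J, Q = 16000 J, ΔU = 1280 J.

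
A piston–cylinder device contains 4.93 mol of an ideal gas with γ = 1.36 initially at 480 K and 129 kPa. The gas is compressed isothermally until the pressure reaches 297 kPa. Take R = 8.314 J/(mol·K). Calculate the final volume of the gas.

V₁ = nRT₁/P₁ = 4.93×8.314×480/129 = 153 L.
Isothermal: T stays 480 K; PV = const ⇒ V₂ = 66.2 L, P₂ = 297 kPa.

66.2 L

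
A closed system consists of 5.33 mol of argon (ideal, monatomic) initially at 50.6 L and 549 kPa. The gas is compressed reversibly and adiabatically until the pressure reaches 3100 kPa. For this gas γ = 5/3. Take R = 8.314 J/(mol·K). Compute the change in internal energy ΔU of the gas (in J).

T₁ = P₁V₁/(nR) = 549×50.6/(5.33×8.314) = 627 K.
Adiabatic: T₂/T₁ = (P₂/P₁)^((γ−1)/γ) ⇒ T₂ = 627×(5.65)^0.400 = 1250 K; V₂ = 17.9 L.
For an ideal gas ΔU = nCvΔT with Cv = (3/2)R = 12.5 J/(mol·K).
ΔU = 5.33×12.5×(1250−627) = 41600 J.

41600 J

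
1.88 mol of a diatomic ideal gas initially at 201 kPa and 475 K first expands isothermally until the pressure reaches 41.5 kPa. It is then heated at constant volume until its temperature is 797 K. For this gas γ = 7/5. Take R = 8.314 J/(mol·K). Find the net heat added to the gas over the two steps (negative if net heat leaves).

24300 J

V₁ = nRT₁/P₁ = 1.88×8.314×475/201 = 36.9 L.
Step 1 — Isothermal: T stays 475 K; PV = const ⇒ V₂ = 179 L, P₂ = 41.5 kPa.
ΔU = 0 (ideal gas, T constant).
W = nRT ln(V₂/V₁) = 1.88×8.314×475×ln(4.84) = 11700 J.
Q = ΔU + W = 11700 J.
State after step 1: P = 41.5 kPa, V = 179 L, T = 475 K.
Step 2 — Isochoric: V stays 179 L; P/T = const ⇒ T₂ = 797 K, P₂ = 69.6 kPa.
W = 0 (no volume change).
ΔU = nCvΔT = 1.88×20.8×(797−475) = 12600 J.
Q = ΔU = 12600 J.
Net over both steps: W = 11700 J, Q = 24300 J, ΔU = 12600 J.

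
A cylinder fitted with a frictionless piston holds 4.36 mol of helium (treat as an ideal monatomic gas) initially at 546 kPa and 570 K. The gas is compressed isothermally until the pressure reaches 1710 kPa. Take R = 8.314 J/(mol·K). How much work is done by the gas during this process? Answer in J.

-23600 J

V₁ = nRT₁/P₁ = 4.36×8.314×570/546 = 37.8 L.
Isothermal: T stays 570 K; PV = const ⇒ V₂ = 12.1 L, P₂ = 1710 kPa.
W = nRT ln(V₂/V₁) = 4.36×8.314×570×ln(0.319) = -23600 J.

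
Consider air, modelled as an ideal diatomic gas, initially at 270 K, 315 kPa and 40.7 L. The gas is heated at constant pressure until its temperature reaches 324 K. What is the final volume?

48.8 L

Isobaric: P stays 315 kPa; V/T = const ⇒ T₂ = 324 K, V₂ = 48.8 L.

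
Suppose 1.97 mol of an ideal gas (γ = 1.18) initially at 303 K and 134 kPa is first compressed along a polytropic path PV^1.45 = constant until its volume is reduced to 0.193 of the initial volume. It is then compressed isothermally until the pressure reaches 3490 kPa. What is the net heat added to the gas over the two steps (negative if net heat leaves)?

9040 J

V₁ = nRT₁/P₁ = 1.97×8.314×303/134 = 37.0 L.
Step 1 — Polytropic n=1.45: T₂ = T₁(V₁/V₂)^(n−1) = 303×(5.18)^0.45 = 635 K; P₂ = P₁(V₁/V₂)^n = 1460 kPa.
W = (P₁V₁−P₂V₂)/(n−1) = (134×37.0−1460×7.15)/0.45 = -12100 J.
ΔU = nCvΔT = 1.97×46.2×(635−303) = 30200 J.
Q = ΔU + W = 18100 J.
State after step 1: P = 1460 kPa, V = 7.15 L, T = 635 K.
Step 2 — Isothermal: T stays 635 K; PV = const ⇒ V₂ = 2.98 L, P₂ = 3490 kPa.
ΔU = 0 (ideal gas, T constant).
W = nRT ln(V₂/V₁) = 1.97×8.314×635×ln(0.417) = -9100 J.
Q = ΔU + W = -9100 J.
Net over both steps: W = -21200 J, Q = 9040 J, ΔU = 30200 J.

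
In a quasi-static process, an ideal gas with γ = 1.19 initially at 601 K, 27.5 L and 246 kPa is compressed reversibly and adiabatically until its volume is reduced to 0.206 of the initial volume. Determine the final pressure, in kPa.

1610 kPa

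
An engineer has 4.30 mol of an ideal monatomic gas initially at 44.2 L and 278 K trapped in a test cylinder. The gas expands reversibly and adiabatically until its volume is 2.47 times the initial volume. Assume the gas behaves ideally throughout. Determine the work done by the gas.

P₁ = nRT₁/V₁ = 4.30×8.314×278/44.2 = 225 kPa.
Adiabatic: TV^(γ−1) = const ⇒ T₂ = 278×(0.405)^0.667 = 152 K; PV^γ = const ⇒ P₂ = 49.8 kPa.
ΔU = nCvΔT = 4.30×12.5×(152−278) = -6750 J.
Q = 0 for an adiabatic process, so W = −ΔU = 6750 J.

6750 J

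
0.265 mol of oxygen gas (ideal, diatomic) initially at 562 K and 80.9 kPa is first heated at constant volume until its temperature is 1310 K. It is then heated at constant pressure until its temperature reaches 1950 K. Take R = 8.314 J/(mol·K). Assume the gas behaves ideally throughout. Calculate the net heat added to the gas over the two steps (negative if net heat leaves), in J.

9060 J

V₁ = nRT₁/P₁ = 0.265×8.314×562/80.9 = 15.3 L.
Step 1 — Isochoric: V stays 15.3 L; P/T = const ⇒ T₂ = 1310 K, P₂ = 189 kPa.
W = 0 (no volume change).
ΔU = nCvΔT = 0.265×20.8×(1310−562) = 4120 J.
Q = ΔU = 4120 J.
State after step 1: P = 189 kPa, V = 15.3 L, T = 1310 K.
Step 2 — Isobaric: P stays 189 kPa; V/T = const ⇒ T₂ = 1950 K, V₂ = 22.8 L.
W = PΔV = 189×(22.8−15.3) kPa·L = 1410 J.
ΔU = nCvΔT = 0.265×20.8×(1950−1310) = 3530 J.
Q = ΔU + W = nCpΔT = 4940 J.
Net over both steps: W = 1410 J, Q = 9060 J, ΔU = 7650 J.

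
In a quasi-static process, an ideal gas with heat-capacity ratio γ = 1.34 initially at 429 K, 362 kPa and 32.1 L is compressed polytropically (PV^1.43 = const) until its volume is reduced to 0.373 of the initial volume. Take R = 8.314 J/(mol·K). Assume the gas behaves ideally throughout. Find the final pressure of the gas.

Polytropic n=1.43: T₂ = T₁(V₁/V₂)^(n−1) = 429×(2.68)^0.43 = 656 K; P₂ = P₁(V₁/V₂)^n = 1480 kPa.

1480 kPa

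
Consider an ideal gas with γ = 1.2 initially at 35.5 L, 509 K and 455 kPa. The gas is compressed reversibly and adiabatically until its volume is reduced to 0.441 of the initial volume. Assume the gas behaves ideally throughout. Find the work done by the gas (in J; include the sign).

n = P₁V₁/(RT₁) = 455×35.5/(8.314×509) = 3.82 mol.
Adiabatic: TV^(γ−1) = const ⇒ T₂ = 509×(2.27)^0.200 = 600 K; PV^γ = const ⇒ P₂ = 1220 kPa.
ΔU = nCvΔT = 3.82×41.6×(600−509) = 14400 J.
Q = 0 for an adiabatic process, so W = −ΔU = -14400 J.

-14400 J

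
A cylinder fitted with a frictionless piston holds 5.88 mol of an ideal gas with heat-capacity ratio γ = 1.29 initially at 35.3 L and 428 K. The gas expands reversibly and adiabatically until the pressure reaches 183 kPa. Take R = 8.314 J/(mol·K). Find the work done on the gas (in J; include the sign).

-16800 J

P₁ = nRT₁/V₁ = 5.88×8.314×428/35.3 = 593 kPa.
Adiabatic: T₂/T₁ = (P₂/P₁)^((γ−1)/γ) ⇒ T₂ = 428×(0.309)^0.225 = 329 K; V₂ = 87.8 L.
ΔU = nCvΔT = 5.88×28.7×(329−428) = -16800 J.
Q = 0 for an adiabatic process, so W = −ΔU = 16800 J.
Work done on the gas = −W_by = -16800 J.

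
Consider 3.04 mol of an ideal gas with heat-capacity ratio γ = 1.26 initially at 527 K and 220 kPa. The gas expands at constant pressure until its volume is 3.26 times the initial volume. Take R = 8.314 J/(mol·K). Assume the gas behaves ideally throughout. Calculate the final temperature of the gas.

V₁ = nRT₁/P₁ = 3.04×8.314×527/220 = 60.5 L.
Isobaric: P stays 220 kPa; V/T = const ⇒ T₂ = 1720 K, V₂ = 197 L.

1720 K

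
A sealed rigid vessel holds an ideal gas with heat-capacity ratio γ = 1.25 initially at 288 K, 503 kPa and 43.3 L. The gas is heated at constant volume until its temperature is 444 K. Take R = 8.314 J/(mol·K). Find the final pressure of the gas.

775 kPa

Isochoric: V stays 43.3 L; P/T = const ⇒ T₂ = 444 K, P₂ = 775 kPa.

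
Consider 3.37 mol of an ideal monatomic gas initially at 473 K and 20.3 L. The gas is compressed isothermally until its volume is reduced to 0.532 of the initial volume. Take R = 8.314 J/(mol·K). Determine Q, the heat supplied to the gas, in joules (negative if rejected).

P₁ = nRT₁/V₁ = 3.37×8.314×473/20.3 = 653 kPa.
Isothermal: T stays 473 K; PV = const ⇒ V₂ = 10.8 L, P₂ = 1230 kPa.
ΔU = 0 (ideal gas, T constant).
W = nRT ln(V₂/V₁) = 3.37×8.314×473×ln(0.532) = -8360 J.
Q = ΔU + W = -8360 J.

-8360 J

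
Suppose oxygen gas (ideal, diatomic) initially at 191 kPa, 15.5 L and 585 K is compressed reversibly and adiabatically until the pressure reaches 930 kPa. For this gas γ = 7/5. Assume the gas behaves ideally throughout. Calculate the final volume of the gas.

Adiabatic: T₂/T₁ = (P₂/P₁)^((γ−1)/γ) ⇒ T₂ = 585×(4.87)^0.286 = 920 K; V₂ = 5.00 L.

5.00 L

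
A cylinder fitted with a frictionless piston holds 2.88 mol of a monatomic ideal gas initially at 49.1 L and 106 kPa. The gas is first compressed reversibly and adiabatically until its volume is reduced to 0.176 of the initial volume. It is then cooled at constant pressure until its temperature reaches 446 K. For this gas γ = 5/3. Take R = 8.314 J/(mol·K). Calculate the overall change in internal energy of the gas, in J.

T₁ = P₁V₁/(nR) = 106×49.1/(2.88×8.314) = 217 K.
Step 1 — Adiabatic: TV^(γ−1) = const ⇒ T₂ = 217×(5.68)^0.667 = 692 K; PV^γ = const ⇒ P₂ = 1920 kPa.
ΔU = nCvΔT = 2.88×12.5×(692−217) = 17100 J.
Q = 0 for an adiabatic process, so W = −ΔU = -17100 J.
State after step 1: P = 1920 kPa, V = 8.64 L, T = 692 K.
Step 2 — Isobaric: P stays 1920 kPa; V/T = const ⇒ T₂ = 446 K, V₂ = 5.57 L.
W = PΔV = 1920×(5.57−8.64) kPa·L = -5890 J.
ΔU = nCvΔT = 2.88×12.5×(446−692) = -8840 J.
Q = ΔU + W = nCpΔT = -14700 J.
Net over both steps: W = -22900 J, Q = -14700 J, ΔU = 8210 J.

8210 J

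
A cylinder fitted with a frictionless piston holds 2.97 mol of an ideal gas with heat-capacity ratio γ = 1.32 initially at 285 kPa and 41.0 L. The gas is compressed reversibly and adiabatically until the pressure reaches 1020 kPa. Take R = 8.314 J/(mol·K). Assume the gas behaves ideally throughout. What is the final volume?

T₁ = P₁V₁/(nR) = 285×41.0/(2.97×8.314) = 473 K.
Adiabatic: T₂/T₁ = (P₂/P₁)^((γ−1)/γ) ⇒ T₂ = 473×(3.58)^0.242 = 645 K; V₂ = 15.6 L.

15.6 L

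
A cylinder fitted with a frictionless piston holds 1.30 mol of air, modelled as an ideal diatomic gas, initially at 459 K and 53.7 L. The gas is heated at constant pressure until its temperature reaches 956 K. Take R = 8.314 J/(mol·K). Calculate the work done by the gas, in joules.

5370 J

P₁ = nRT₁/V₁ = 1.30×8.314×459/53.7 = 92.4 kPa.
Isobaric: P stays 92.4 kPa; V/T = const ⇒ T₂ = 956 K, V₂ = 112 L.
W = PΔV = 92.4×(112−53.7) kPa·L = 5370 J.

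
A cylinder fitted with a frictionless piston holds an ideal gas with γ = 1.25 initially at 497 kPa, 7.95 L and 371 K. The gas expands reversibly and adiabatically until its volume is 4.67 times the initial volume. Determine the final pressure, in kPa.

Adiabatic: TV^(γ−1) = const ⇒ T₂ = 371×(0.214)^0.250 = 252 K; PV^γ = const ⇒ P₂ = 72.4 kPa.

72.4 kPa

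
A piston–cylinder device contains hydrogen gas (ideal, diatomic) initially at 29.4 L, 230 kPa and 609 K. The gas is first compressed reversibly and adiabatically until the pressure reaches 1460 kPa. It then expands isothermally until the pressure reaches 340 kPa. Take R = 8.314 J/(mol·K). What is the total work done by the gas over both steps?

4950 J

n = P₁V₁/(RT₁) = 230×29.4/(8.314×609) = 1.34 mol.
Step 1 — Adiabatic: T₂/T₁ = (P₂/P₁)^((γ−1)/γ) ⇒ T₂ = 609×(6.35)^0.286 = 1030 K; V₂ = 7.85 L.
ΔU = nCvΔT = 1.34×20.8×(1030−609) = 11800 J.
Q = 0 for an adiabatic process, so W = −ΔU = -11800 J.
State after step 1: P = 1460 kPa, V = 7.85 L, T = 1030 K.
Step 2 — Isothermal: T stays 1030 K; PV = const ⇒ V₂ = 33.7 L, P₂ = 340 kPa.
ΔU = 0 (ideal gas, T constant).
W = nRT ln(V₂/V₁) = 1.34×8.314×1030×ln(4.29) = 16700 J.
Q = ΔU + W = 16700 J.
Net over both steps: W = 4950 J, Q = 16700 J, ΔU = 11800 J.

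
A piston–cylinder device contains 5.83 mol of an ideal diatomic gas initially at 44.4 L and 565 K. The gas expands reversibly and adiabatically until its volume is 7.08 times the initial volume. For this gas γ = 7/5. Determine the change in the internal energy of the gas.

-37200 J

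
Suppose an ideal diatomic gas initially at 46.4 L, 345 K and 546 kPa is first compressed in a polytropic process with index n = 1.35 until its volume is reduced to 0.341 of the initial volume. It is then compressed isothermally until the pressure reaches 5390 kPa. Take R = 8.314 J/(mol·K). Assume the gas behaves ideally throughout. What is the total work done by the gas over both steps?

-64000 J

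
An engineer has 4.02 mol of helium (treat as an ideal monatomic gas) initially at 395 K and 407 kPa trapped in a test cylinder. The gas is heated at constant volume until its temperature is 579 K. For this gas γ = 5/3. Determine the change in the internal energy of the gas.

V₁ = nRT₁/P₁ = 4.02×8.314×395/407 = 32.4 L.
Isochoric: V stays 32.4 L; P/T = const ⇒ T₂ = 579 K, P₂ = 597 kPa.
For an ideal gas ΔU = nCvΔT with Cv = (3/2)R = 12.5 J/(mol·K).
ΔU = 4.02×12.5×(579−395) = 9220 J.

9220 J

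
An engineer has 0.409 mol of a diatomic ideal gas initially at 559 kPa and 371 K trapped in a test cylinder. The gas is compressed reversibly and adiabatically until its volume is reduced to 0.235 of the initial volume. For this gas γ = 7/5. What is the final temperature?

V₁ = nRT₁/P₁ = 0.409×8.314×371/559 = 2.26 L.
Adiabatic: TV^(γ−1) = const ⇒ T₂ = 371×(4.26)^0.400 = 662 K; PV^γ = const ⇒ P₂ = 4250 kPa.

662 K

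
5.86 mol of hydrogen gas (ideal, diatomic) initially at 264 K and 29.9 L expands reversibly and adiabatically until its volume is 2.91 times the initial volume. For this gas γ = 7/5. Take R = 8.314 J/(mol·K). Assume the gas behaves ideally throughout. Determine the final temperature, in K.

172 K

P₁ = nRT₁/V₁ = 5.86×8.314×264/29.9 = 430 kPa.
Adiabatic: TV^(γ−1) = const ⇒ T₂ = 264×(0.344)^0.400 = 172 K; PV^γ = const ⇒ P₂ = 96.4 kPa.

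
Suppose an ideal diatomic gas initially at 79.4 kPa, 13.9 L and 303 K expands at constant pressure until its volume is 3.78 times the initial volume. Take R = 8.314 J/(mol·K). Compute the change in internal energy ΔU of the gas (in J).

n = P₁V₁/(RT₁) = 79.4×13.9/(8.314×303) = 0.438 mol.
Isobaric: P stays 79.4 kPa; V/T = const ⇒ T₂ = 1150 K, V₂ = 52.5 L.
For an ideal gas ΔU = nCvΔT with Cv = (5/2)R = 20.8 J/(mol·K).
ΔU = 0.438×20.8×(1150−303) = 7670 J.

7670 J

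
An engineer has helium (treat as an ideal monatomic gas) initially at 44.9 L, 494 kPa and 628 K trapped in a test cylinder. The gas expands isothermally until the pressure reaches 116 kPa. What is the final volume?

191 L

Isothermal: T stays 628 K; PV = const ⇒ V₂ = 191 L, P₂ = 116 kPa.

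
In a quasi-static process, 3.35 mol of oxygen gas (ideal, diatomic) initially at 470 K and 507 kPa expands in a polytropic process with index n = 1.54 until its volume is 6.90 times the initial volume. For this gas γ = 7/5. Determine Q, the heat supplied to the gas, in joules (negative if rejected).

-5490 J

V₁ = nRT₁/P₁ = 3.35×8.314×470/507 = 25.8 L.
Polytropic n=1.54: T₂ = T₁(V₁/V₂)^(n−1) = 470×(0.145)^0.54 = 166 K; P₂ = P₁(V₁/V₂)^n = 25.9 kPa.
W = (P₁V₁−P₂V₂)/(n−1) = (507×25.8−25.9×178)/0.54 = 15700 J.
ΔU = nCvΔT = 3.35×20.8×(166−470) = -21200 J.
Q = ΔU + W = -5490 J.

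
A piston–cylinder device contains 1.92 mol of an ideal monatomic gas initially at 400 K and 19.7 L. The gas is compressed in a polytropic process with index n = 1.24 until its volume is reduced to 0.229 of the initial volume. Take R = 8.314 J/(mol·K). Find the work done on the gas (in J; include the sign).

11300 J

P₁ = nRT₁/V₁ = 1.92×8.314×400/19.7 = 324 kPa.
Polytropic n=1.24: T₂ = T₁(V₁/V₂)^(n−1) = 400×(4.37)^0.24 = 570 K; P₂ = P₁(V₁/V₂)^n = 2020 kPa.
W = (P₁V₁−P₂V₂)/(n−1) = (324×19.7−2020×4.51)/0.24 = -11300 J.
Work done on the gas = −W_by = 11300 J.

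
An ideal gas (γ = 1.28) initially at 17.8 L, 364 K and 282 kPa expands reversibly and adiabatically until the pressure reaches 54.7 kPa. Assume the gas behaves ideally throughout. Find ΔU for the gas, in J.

-5400 J

n = P₁V₁/(RT₁) = 282×17.8/(8.314×364) = 1.66 mol.
Adiabatic: T₂/T₁ = (P₂/P₁)^((γ−1)/γ) ⇒ T₂ = 364×(0.194)^0.219 = 254 K; V₂ = 64.1 L.
For an ideal gas ΔU = nCvΔT with Cv = R/(γ−1) = 29.7 J/(mol·K).
ΔU = 1.66×29.7×(254−364) = -5400 J.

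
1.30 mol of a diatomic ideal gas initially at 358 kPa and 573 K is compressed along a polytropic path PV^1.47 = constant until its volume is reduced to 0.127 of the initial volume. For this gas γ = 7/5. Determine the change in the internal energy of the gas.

25400 J

V₁ = nRT₁/P₁ = 1.30×8.314×573/358 = 17.3 L.
Polytropic n=1.47: T₂ = T₁(V₁/V₂)^(n−1) = 573×(7.87)^0.47 = 1510 K; P₂ = P₁(V₁/V₂)^n = 7440 kPa.
For an ideal gas ΔU = nCvΔT with Cv = (5/2)R = 20.8 J/(mol·K).
ΔU = 1.30×20.8×(1510−573) = 25400 J.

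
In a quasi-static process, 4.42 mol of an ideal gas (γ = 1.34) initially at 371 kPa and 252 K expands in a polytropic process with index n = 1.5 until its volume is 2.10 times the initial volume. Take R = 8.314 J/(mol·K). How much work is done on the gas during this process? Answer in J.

-5740 J

V₁ = nRT₁/P₁ = 4.42×8.314×252/371 = 25.0 L.
Polytropic n=1.5: T₂ = T₁(V₁/V₂)^(n−1) = 252×(0.476)^0.50 = 174 K; P₂ = P₁(V₁/V₂)^n = 122 kPa.
W = (P₁V₁−P₂V₂)/(n−1) = (371×25.0−122×52.4)/0.50 = 5740 J.
Work done on the gas = −W_by = -5740 J.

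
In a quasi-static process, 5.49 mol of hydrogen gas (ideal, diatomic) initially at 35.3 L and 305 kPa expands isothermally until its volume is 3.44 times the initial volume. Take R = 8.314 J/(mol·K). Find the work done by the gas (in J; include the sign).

13300 J

T₁ = P₁V₁/(nR) = 305×35.3/(5.49×8.314) = 236 K.
Isothermal: T stays 236 K; PV = const ⇒ V₂ = 121 L, P₂ = 88.7 kPa.
W = nRT ln(V₂/V₁) = 5.49×8.314×236×ln(3.44) = 13300 J.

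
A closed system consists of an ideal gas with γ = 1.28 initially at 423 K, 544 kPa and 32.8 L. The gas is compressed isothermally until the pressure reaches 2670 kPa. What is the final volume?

6.68 L

Isothermal: T stays 423 K; PV = const ⇒ V₂ = 6.68 L, P₂ = 2670 kPa.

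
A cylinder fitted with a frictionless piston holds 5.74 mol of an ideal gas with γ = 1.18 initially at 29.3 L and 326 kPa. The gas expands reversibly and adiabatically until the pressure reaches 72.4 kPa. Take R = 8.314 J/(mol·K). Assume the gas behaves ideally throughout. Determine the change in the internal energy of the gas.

-10900 J

T₁ = P₁V₁/(nR) = 326×29.3/(5.74×8.314) = 200 K.
Adiabatic: T₂/T₁ = (P₂/P₁)^((γ−1)/γ) ⇒ T₂ = 200×(0.222)^0.153 = 159 K; V₂ = 105 L.
For an ideal gas ΔU = nCvΔT with Cv = R/(γ−1) = 46.2 J/(mol·K).
ΔU = 5.74×46.2×(159−200) = -10900 J.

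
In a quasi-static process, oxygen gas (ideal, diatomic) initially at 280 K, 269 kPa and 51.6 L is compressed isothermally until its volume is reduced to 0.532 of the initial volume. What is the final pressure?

Isothermal: T stays 280 K; PV = const ⇒ V₂ = 27.5 L, P₂ = 506 kPa.

506 kPa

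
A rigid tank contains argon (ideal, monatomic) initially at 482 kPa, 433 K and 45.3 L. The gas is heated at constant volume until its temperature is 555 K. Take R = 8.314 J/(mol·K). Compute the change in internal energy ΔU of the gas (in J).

n = P₁V₁/(RT₁) = 482×45.3/(8.314×433) = 6.07 mol.
Isochoric: V stays 45.3 L; P/T = const ⇒ T₂ = 555 K, P₂ = 618 kPa.
For an ideal gas ΔU = nCvΔT with Cv = (3/2)R = 12.5 J/(mol·K).
ΔU = 6.07×12.5×(555−433) = 9230 J.

9230 J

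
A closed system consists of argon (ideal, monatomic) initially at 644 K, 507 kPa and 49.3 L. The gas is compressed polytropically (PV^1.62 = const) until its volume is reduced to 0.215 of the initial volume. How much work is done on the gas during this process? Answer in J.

64200 J

n = P₁V₁/(RT₁) = 507×49.3/(8.314×644) = 4.67 mol.
Polytropic n=1.62: T₂ = T₁(V₁/V₂)^(n−1) = 644×(4.65)^0.62 = 1670 K; P₂ = P₁(V₁/V₂)^n = 6120 kPa.
W = (P₁V₁−P₂V₂)/(n−1) = (507×49.3−6120×10.6)/0.62 = -64200 J.
Work done on the gas = −W_by = 64200 J.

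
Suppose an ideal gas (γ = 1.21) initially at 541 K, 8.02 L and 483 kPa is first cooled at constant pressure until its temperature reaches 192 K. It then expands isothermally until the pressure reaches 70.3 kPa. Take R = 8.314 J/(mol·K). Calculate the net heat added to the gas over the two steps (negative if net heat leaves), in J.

n = P₁V₁/(RT₁) = 483×8.02/(8.314×541) = 0.861 mol.
Step 1 — Isobaric: P stays 483 kPa; V/T = const ⇒ T₂ = 192 K, V₂ = 2.85 L.
W = PΔV = 483×(2.85−8.02) kPa·L = -2500 J.
ΔU = nCvΔT = 0.861×39.6×(192−541) = -11900 J.
Q = ΔU + W = nCpΔT = -14400 J.
State after step 1: P = 483 kPa, V = 2.85 L, T = 192 K.
Step 2 — Isothermal: T stays 192 K; PV = const ⇒ V₂ = 19.6 L, P₂ = 70.3 kPa.
ΔU = 0 (ideal gas, T constant).
W = nRT ln(V₂/V₁) = 0.861×8.314×192×ln(6.87) = 2650 J.
Q = ΔU + W = 2650 J.
Net over both steps: W = 151 J, Q = -11700 J, ΔU = -11900 J.

-11700 J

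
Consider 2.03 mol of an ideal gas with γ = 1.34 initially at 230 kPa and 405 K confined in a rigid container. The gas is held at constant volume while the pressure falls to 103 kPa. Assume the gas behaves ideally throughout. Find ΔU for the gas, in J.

-11100 J

V₁ = nRT₁/P₁ = 2.03×8.314×405/230 = 29.7 L.
Isochoric: V stays 29.7 L; P/T = const ⇒ T₂ = 181 K, P₂ = 103 kPa.
For an ideal gas ΔU = nCvΔT with Cv = R/(γ−1) = 24.5 J/(mol·K).
ΔU = 2.03×24.5×(181−405) = -11100 J.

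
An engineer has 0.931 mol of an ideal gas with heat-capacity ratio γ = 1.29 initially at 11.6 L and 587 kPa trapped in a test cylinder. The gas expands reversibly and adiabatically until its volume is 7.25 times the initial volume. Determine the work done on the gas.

T₁ = P₁V₁/(nR) = 587×11.6/(0.931×8.314) = 880 K.
Adiabatic: TV^(γ−1) = const ⇒ T₂ = 880×(0.138)^0.290 = 495 K; PV^γ = const ⇒ P₂ = 45.6 kPa.
ΔU = nCvΔT = 0.931×28.7×(495−880) = -10300 J.
Q = 0 for an adiabatic process, so W = −ΔU = 10300 J.
Work done on the gas = −W_by = -10300 J.

-10300 J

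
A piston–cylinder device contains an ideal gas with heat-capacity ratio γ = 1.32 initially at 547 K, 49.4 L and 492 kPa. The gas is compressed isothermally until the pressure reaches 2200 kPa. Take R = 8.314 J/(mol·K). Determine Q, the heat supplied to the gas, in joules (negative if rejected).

-36400 J

n = P₁V₁/(RT₁) = 492×49.4/(8.314×547) = 5.34 mol.
Isothermal: T stays 547 K; PV = const ⇒ V₂ = 11.0 L, P₂ = 2200 kPa.
ΔU = 0 (ideal gas, T constant).
W = nRT ln(V₂/V₁) = 5.34×8.314×547×ln(0.224) = -36400 J.
Q = ΔU + W = -36400 J.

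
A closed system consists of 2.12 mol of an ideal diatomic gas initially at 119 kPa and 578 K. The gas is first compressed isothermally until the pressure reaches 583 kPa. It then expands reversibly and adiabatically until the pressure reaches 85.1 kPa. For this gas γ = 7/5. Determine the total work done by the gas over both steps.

V₁ = nRT₁/P₁ = 2.12×8.314×578/119 = 85.6 L.
Step 1 — Isothermal: T stays 578 K; PV = const ⇒ V₂ = 17.5 L, P₂ = 583 kPa.
ΔU = 0 (ideal gas, T constant).
W = nRT ln(V₂/V₁) = 2.12×8.314×578×ln(0.204) = -16200 J.
Q = ΔU + W = -16200 J.
State after step 1: P = 583 kPa, V = 17.5 L, T = 578 K.
Step 2 — Adiabatic: T₂/T₁ = (P₂/P₁)^((γ−1)/γ) ⇒ T₂ = 578×(0.146)^0.286 = 334 K; V₂ = 69.1 L.
ΔU = nCvΔT = 2.12×20.8×(334−578) = -10800 J.
Q = 0 for an adiabatic process, so W = −ΔU = 10800 J.
Net over both steps: W = -5420 J, Q = -16200 J, ΔU = -10800 J.

-5420 J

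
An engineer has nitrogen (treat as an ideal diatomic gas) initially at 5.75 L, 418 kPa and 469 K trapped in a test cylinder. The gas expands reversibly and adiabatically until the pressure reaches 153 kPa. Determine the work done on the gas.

n = P₁V₁/(RT₁) = 418×5.75/(8.314×469) = 0.616 mol.
Adiabatic: T₂/T₁ = (P₂/P₁)^((γ−1)/γ) ⇒ T₂ = 469×(0.366)^0.286 = 352 K; V₂ = 11.8 L.
ΔU = nCvΔT = 0.616×20.8×(352−469) = -1500 J.
Q = 0 for an adiabatic process, so W = −ΔU = 1500 J.
Work done on the gas = −W_by = -1500 J.

-1500 J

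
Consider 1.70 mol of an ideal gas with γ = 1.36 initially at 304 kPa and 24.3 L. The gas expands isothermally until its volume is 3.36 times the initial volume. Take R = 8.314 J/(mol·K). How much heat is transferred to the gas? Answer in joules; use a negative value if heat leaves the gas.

T₁ = P₁V₁/(nR) = 304×24.3/(1.70×8.314) = 523 K.
Isothermal: T stays 523 K; PV = const ⇒ V₂ = 81.6 L, P₂ = 90.5 kPa.
ΔU = 0 (ideal gas, T constant).
W = nRT ln(V₂/V₁) = 1.70×8.314×523×ln(3.36) = 8950 J.
Q = ΔU + W = 8950 J.

8950 J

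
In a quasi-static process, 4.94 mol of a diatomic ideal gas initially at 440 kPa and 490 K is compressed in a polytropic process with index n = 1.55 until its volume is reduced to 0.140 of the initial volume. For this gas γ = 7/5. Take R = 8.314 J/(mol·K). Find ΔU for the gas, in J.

V₁ = nRT₁/P₁ = 4.94×8.314×490/440 = 45.7 L.
Polytropic n=1.55: T₂ = T₁(V₁/V₂)^(n−1) = 490×(7.14)^0.55 = 1440 K; P₂ = P₁(V₁/V₂)^n = 9270 kPa.
For an ideal gas ΔU = nCvΔT with Cv = (5/2)R = 20.8 J/(mol·K).
ΔU = 4.94×20.8×(1440−490) = 98000 J.

98000 J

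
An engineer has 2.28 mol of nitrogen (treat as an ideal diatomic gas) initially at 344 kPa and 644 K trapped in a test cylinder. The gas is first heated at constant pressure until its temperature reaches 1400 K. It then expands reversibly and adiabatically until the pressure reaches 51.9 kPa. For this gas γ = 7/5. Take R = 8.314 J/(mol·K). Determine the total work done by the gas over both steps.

V₁ = nRT₁/P₁ = 2.28×8.314×644/344 = 35.5 L.
Step 1 — Isobaric: P stays 344 kPa; V/T = const ⇒ T₂ = 1400 K, V₂ = 77.1 L.
W = PΔV = 344×(77.1−35.5) kPa·L = 14300 J.
ΔU = nCvΔT = 2.28×20.8×(1400−644) = 35800 J.
Q = ΔU + W = nCpΔT = 50200 J.
State after step 1: P = 344 kPa, V = 77.1 L, T = 1400 K.
Step 2 — Adiabatic: T₂/T₁ = (P₂/P₁)^((γ−1)/γ) ⇒ T₂ = 1400×(0.151)^0.286 = 816 K; V₂ = 298 L.
ΔU = nCvΔT = 2.28×20.8×(816−1400) = -27700 J.
Q = 0 for an adiabatic process, so W = −ΔU = 27700 J.
Net over both steps: W = 42000 J, Q = 50200 J, ΔU = 8130 J.

42000 J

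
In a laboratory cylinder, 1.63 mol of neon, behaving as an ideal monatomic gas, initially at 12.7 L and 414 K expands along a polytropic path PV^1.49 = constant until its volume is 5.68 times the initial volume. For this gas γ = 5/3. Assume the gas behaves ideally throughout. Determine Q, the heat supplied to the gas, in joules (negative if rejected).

P₁ = nRT₁/V₁ = 1.63×8.314×414/12.7 = 442 kPa.
Polytropic n=1.49: T₂ = T₁(V₁/V₂)^(n−1) = 414×(0.176)^0.49 = 177 K; P₂ = P₁(V₁/V₂)^n = 33.2 kPa.
W = (P₁V₁−P₂V₂)/(n−1) = (442×12.7−33.2×72.1)/0.49 = 6560 J.
ΔU = nCvΔT = 1.63×12.5×(177−414) = -4820 J.
Q = ΔU + W = 1740 J.

1740 J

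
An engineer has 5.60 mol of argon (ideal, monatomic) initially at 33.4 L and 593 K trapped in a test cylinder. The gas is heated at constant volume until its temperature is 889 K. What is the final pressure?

P₁ = nRT₁/V₁ = 5.60×8.314×593/33.4 = 827 kPa.
Isochoric: V stays 33.4 L; P/T = const ⇒ T₂ = 889 K, P₂ = 1240 kPa.

1240 kPa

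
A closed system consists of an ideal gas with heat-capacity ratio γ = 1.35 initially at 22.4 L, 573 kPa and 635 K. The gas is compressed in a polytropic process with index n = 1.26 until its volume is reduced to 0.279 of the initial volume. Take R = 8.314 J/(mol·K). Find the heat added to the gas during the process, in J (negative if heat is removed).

-5000 J

n = P₁V₁/(RT₁) = 573×22.4/(8.314×635) = 2.43 mol.
Polytropic n=1.26: T₂ = T₁(V₁/V₂)^(n−1) = 635×(3.58)^0.26 = 885 K; P₂ = P₁(V₁/V₂)^n = 2860 kPa.
W = (P₁V₁−P₂V₂)/(n−1) = (573×22.4−2860×6.25)/0.26 = -19400 J.
ΔU = nCvΔT = 2.43×23.8×(885−635) = 14400 J.
Q = ΔU + W = -5000 J.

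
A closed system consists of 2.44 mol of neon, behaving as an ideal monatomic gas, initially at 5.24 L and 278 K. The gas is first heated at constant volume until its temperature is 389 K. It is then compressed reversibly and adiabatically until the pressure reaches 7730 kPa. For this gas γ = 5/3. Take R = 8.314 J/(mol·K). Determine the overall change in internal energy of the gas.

P₁ = nRT₁/V₁ = 2.44×8.314×278/5.24 = 1080 kPa.
Step 1 — Isochoric: V stays 5.24 L; P/T = const ⇒ T₂ = 389 K, P₂ = 1510 kPa.
W = 0 (no volume change).
ΔU = nCvΔT = 2.44×12.5×(389−278) = 3380 J.
Q = ΔU = 3380 J.
State after step 1: P = 1510 kPa, V = 5.24 L, T = 389 K.
Step 2 — Adiabatic: T₂/T₁ = (P₂/P₁)^((γ−1)/γ) ⇒ T₂ = 389×(5.13)^0.400 = 748 K; V₂ = 1.96 L.
ΔU = nCvΔT = 2.44×12.5×(748−389) = 10900 J.
Q = 0 for an adiabatic process, so W = −ΔU = -10900 J.
Net over both steps: W = -10900 J, Q = 3380 J, ΔU = 14300 J.

14300 J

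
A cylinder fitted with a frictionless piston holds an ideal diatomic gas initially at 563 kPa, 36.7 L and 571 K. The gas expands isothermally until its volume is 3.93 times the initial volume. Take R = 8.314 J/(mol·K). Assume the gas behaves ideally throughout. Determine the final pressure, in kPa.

Isothermal: T stays 571 K; PV = const ⇒ V₂ = 144 L, P₂ = 143 kPa.

143 kPa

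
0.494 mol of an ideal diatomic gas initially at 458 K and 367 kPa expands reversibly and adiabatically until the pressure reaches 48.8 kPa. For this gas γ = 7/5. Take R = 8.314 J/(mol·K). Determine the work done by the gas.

2060 J

V₁ = nRT₁/P₁ = 0.494×8.314×458/367 = 5.13 L.
Adiabatic: T₂/T₁ = (P₂/P₁)^((γ−1)/γ) ⇒ T₂ = 458×(0.133)^0.286 = 257 K; V₂ = 21.7 L.
ΔU = nCvΔT = 0.494×20.8×(257−458) = -2060 J.
Q = 0 for an adiabatic process, so W = −ΔU = 2060 J.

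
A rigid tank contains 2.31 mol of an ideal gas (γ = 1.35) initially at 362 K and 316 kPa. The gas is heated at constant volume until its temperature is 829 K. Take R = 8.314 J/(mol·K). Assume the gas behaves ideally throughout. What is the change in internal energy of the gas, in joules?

V₁ = nRT₁/P₁ = 2.31×8.314×362/316 = 22.0 L.
Isochoric: V stays 22.0 L; P/T = const ⇒ T₂ = 829 K, P₂ = 724 kPa.
For an ideal gas ΔU = nCvΔT with Cv = R/(γ−1) = 23.8 J/(mol·K).
ΔU = 2.31×23.8×(829−362) = 25600 J.

25600 J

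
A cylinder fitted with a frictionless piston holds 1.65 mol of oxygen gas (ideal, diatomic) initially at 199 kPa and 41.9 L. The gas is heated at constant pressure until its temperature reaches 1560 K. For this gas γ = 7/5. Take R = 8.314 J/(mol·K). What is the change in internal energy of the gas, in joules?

T₁ = P₁V₁/(nR) = 199×41.9/(1.65×8.314) = 608 K.
Isobaric: P stays 199 kPa; V/T = const ⇒ T₂ = 1560 K, V₂ = 108 L.
For an ideal gas ΔU = nCvΔT with Cv = (5/2)R = 20.8 J/(mol·K).
ΔU = 1.65×20.8×(1560−608) = 32700 J.

32700 J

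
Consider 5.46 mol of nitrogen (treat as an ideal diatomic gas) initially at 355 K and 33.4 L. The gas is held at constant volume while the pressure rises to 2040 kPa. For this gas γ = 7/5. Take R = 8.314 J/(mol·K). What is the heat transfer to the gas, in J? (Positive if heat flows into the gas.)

130000 J

P₁ = nRT₁/V₁ = 5.46×8.314×355/33.4 = 482 kPa.
Isochoric: V stays 33.4 L; P/T = const ⇒ T₂ = 1500 K, P₂ = 2040 kPa.
W = 0 (no volume change).
ΔU = nCvΔT = 5.46×20.8×(1500−355) = 130000 J.
Q = ΔU = 130000 J.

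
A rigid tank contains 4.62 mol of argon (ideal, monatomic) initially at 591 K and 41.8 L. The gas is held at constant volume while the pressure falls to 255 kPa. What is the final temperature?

278 K

P₁ = nRT₁/V₁ = 4.62×8.314×591/41.8 = 543 kPa.
Isochoric: V stays 41.8 L; P/T = const ⇒ T₂ = 278 K, P₂ = 255 kPa.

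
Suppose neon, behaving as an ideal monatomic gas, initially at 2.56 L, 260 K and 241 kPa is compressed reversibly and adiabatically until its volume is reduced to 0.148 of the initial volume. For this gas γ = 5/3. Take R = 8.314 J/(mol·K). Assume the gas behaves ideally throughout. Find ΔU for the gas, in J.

2380 J

n = P₁V₁/(RT₁) = 241×2.56/(8.314×260) = 0.285 mol.
Adiabatic: TV^(γ−1) = const ⇒ T₂ = 260×(6.76)^0.667 = 929 K; PV^γ = const ⇒ P₂ = 5820 kPa.
For an ideal gas ΔU = nCvΔT with Cv = (3/2)R = 12.5 J/(mol·K).
ΔU = 0.285×12.5×(929−260) = 2380 J.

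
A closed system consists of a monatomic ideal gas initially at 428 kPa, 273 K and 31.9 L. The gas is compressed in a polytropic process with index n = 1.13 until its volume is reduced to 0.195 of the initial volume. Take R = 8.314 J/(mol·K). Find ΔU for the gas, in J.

4850 J

n = P₁V₁/(RT₁) = 428×31.9/(8.314×273) = 6.02 mol.
Polytropic n=1.13: T₂ = T₁(V₁/V₂)^(n−1) = 273×(5.13)^0.13 = 338 K; P₂ = P₁(V₁/V₂)^n = 2710 kPa.
For an ideal gas ΔU = nCvΔT with Cv = (3/2)R = 12.5 J/(mol·K).
ΔU = 6.02×12.5×(338−273) = 4850 J.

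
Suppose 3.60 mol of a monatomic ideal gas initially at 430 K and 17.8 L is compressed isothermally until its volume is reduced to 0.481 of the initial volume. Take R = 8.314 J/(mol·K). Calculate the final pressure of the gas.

1500 kPa

P₁ = nRT₁/V₁ = 3.60×8.314×430/17.8 = 723 kPa.
Isothermal: T stays 430 K; PV = const ⇒ V₂ = 8.56 L, P₂ = 1500 kPa.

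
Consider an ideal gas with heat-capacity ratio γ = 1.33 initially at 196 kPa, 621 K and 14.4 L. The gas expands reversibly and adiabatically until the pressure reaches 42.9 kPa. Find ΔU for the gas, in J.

n = P₁V₁/(RT₁) = 196×14.4/(8.314×621) = 0.547 mol.
Adiabatic: T₂/T₁ = (P₂/P₁)^((γ−1)/γ) ⇒ T₂ = 621×(0.219)^0.248 = 426 K; V₂ = 45.1 L.
For an ideal gas ΔU = nCvΔT with Cv = R/(γ−1) = 25.2 J/(mol·K).
ΔU = 0.547×25.2×(426−621) = -2690 J.

-2690 J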